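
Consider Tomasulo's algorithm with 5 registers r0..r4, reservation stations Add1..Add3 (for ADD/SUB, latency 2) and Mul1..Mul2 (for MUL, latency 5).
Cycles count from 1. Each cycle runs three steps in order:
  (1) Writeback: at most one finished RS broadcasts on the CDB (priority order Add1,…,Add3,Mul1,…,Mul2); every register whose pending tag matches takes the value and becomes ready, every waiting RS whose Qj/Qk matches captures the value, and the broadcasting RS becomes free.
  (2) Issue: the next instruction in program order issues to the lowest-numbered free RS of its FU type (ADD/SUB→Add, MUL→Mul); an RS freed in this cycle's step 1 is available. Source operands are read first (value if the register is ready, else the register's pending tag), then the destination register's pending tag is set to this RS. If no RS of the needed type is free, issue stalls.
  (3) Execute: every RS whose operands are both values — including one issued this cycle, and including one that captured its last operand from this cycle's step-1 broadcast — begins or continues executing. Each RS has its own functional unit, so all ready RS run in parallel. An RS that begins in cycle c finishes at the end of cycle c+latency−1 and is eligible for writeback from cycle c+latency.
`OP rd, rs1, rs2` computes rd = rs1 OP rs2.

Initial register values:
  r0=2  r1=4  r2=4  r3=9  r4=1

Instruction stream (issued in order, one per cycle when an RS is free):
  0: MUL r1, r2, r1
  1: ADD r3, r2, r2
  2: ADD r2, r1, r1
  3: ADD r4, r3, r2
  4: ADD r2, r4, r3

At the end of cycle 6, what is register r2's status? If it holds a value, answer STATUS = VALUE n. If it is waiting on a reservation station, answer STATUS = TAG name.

cycle 1: issue MUL r1<-Mul1 // r0:2,r1:Mul1,r2:4,r3:9,r4:1
cycle 2: issue ADD r3<-Add1 // r0:2,r1:Mul1,r2:4,r3:Add1,r4:1
cycle 3: issue ADD r2<-Add2 // r0:2,r1:Mul1,r2:Add2,r3:Add1,r4:1
cycle 4: CDB Add1=8; issue ADD r4<-Add1 // r0:2,r1:Mul1,r2:Add2,r3:8,r4:Add1
cycle 5: issue ADD r2<-Add3 // r0:2,r1:Mul1,r2:Add3,r3:8,r4:Add1
cycle 6: CDB Mul1=16 // r0:2,r1:16,r2:Add3,r3:8,r4:Add1

STATUS = TAG Add3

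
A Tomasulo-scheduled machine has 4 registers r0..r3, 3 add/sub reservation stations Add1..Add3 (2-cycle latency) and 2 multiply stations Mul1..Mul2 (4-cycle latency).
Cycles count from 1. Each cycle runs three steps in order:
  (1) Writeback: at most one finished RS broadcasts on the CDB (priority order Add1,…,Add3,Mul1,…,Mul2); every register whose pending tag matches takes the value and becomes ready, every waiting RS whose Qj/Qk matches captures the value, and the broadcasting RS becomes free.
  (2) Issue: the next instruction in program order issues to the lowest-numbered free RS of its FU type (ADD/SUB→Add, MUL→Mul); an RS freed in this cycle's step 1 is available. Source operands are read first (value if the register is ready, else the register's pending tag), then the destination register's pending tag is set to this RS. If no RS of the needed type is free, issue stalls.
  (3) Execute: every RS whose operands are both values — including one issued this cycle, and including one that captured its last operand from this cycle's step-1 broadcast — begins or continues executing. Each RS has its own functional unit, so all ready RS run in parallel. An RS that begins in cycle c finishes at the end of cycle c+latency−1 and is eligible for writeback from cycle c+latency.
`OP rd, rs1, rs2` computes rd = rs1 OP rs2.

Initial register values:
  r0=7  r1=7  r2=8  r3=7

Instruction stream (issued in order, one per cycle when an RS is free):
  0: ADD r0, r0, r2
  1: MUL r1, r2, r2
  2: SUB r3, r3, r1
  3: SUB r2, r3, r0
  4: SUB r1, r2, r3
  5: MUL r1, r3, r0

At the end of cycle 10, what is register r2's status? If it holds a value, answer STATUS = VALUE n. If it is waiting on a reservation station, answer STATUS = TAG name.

cycle 1: issue ADD r0<-Add1 // r0:Add1,r1:7,r2:8,r3:7
cycle 2: issue MUL r1<-Mul1 // r0:Add1,r1:Mul1,r2:8,r3:7
cycle 3: CDB Add1=15; issue SUB r3<-Add1 // r0:15,r1:Mul1,r2:8,r3:Add1
cycle 4: issue SUB r2<-Add2 // r0:15,r1:Mul1,r2:Add2,r3:Add1
cycle 5: issue SUB r1<-Add3 // r0:15,r1:Add3,r2:Add2,r3:Add1
cycle 6: CDB Mul1=64; issue MUL r1<-Mul1 // r0:15,r1:Mul1,r2:Add2,r3:Add1
cycle 7: - // r0:15,r1:Mul1,r2:Add2,r3:Add1
cycle 8: CDB Add1=-57 // r0:15,r1:Mul1,r2:Add2,r3:-57
cycle 9: - // r0:15,r1:Mul1,r2:Add2,r3:-57
cycle 10: CDB Add2=-72 // r0:15,r1:Mul1,r2:-72,r3:-57

STATUS = VALUE -72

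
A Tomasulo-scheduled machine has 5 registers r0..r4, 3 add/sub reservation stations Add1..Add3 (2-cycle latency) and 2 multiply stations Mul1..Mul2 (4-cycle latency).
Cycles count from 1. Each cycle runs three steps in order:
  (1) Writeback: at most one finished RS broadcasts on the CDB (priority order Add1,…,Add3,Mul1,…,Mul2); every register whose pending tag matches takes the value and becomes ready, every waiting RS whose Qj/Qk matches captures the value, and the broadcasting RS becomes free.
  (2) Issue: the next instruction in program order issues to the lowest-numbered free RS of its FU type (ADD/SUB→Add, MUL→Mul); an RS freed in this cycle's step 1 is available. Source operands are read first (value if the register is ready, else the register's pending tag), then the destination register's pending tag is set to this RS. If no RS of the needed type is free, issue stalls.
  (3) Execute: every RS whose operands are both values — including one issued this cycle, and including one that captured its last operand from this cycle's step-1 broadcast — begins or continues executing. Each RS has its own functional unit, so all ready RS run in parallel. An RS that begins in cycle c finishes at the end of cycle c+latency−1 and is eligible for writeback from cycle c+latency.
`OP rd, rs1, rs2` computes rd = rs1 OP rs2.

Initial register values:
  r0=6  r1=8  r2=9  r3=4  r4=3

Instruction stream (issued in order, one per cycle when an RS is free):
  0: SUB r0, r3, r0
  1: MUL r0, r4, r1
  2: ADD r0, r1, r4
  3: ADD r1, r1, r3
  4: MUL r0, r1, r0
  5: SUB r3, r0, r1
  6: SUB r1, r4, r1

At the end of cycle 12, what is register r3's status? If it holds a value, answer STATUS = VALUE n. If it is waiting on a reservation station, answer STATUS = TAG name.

STATUS = VALUE 120

c1: issue SUB r0<-Add1 | r0:Add1,r1:8,r2:9,r3:4,r4:3
c2: issue MUL r0<-Mul1 | r0:Mul1,r1:8,r2:9,r3:4,r4:3
c3: CDB Add1=-2; issue ADD r0<-Add1 | r0:Add1,r1:8,r2:9,r3:4,r4:3
c4: issue ADD r1<-Add2 | r0:Add1,r1:Add2,r2:9,r3:4,r4:3
c5: CDB Add1=11; issue MUL r0<-Mul2 | r0:Mul2,r1:Add2,r2:9,r3:4,r4:3
c6: CDB Add2=12; issue SUB r3<-Add1 | r0:Mul2,r1:12,r2:9,r3:Add1,r4:3
c7: CDB Mul1=24; issue SUB r1<-Add2 | r0:Mul2,r1:Add2,r2:9,r3:Add1,r4:3
c8: - | r0:Mul2,r1:Add2,r2:9,r3:Add1,r4:3
c9: CDB Add2=-9 | r0:Mul2,r1:-9,r2:9,r3:Add1,r4:3
c10: CDB Mul2=132 | r0:132,r1:-9,r2:9,r3:Add1,r4:3
c11: - | r0:132,r1:-9,r2:9,r3:Add1,r4:3
c12: CDB Add1=120 | r0:132,r1:-9,r2:9,r3:120,r4:3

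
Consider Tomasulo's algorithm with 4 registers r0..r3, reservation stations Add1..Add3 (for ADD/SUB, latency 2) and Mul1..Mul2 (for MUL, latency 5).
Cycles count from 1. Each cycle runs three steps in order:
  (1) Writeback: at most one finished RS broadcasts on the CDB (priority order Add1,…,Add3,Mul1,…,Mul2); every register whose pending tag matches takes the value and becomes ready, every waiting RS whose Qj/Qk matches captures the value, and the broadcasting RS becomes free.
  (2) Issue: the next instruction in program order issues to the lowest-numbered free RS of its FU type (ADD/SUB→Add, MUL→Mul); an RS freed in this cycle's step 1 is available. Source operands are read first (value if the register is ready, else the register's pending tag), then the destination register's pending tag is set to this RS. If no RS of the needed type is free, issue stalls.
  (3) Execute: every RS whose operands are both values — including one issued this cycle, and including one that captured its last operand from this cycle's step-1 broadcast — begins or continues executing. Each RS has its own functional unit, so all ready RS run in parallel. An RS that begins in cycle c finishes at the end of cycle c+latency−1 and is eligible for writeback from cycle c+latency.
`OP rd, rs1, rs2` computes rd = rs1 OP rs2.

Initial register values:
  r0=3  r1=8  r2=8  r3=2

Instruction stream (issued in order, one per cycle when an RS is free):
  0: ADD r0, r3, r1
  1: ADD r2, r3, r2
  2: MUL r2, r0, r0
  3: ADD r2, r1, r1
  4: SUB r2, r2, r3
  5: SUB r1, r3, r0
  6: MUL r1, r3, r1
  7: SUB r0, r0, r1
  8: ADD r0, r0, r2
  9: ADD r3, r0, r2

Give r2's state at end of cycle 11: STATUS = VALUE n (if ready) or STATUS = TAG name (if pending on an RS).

c1: issue ADD r0<-Add1 | r0:Add1,r1:8,r2:8,r3:2
c2: issue ADD r2<-Add2 | r0:Add1,r1:8,r2:Add2,r3:2
c3: CDB Add1=10; issue MUL r2<-Mul1 | r0:10,r1:8,r2:Mul1,r3:2
c4: CDB Add2=10; issue ADD r2<-Add1 | r0:10,r1:8,r2:Add1,r3:2
c5: issue SUB r2<-Add2 | r0:10,r1:8,r2:Add2,r3:2
c6: CDB Add1=16; issue SUB r1<-Add1 | r0:10,r1:Add1,r2:Add2,r3:2
c7: issue MUL r1<-Mul2 | r0:10,r1:Mul2,r2:Add2,r3:2
c8: CDB Add1=-8; issue SUB r0<-Add1 | r0:Add1,r1:Mul2,r2:Add2,r3:2
c9: CDB Add2=14; issue ADD r0<-Add2 | r0:Add2,r1:Mul2,r2:14,r3:2
c10: CDB Mul1=100; issue ADD r3<-Add3 | r0:Add2,r1:Mul2,r2:14,r3:Add3
c11: - | r0:Add2,r1:Mul2,r2:14,r3:Add3

STATUS = VALUE 14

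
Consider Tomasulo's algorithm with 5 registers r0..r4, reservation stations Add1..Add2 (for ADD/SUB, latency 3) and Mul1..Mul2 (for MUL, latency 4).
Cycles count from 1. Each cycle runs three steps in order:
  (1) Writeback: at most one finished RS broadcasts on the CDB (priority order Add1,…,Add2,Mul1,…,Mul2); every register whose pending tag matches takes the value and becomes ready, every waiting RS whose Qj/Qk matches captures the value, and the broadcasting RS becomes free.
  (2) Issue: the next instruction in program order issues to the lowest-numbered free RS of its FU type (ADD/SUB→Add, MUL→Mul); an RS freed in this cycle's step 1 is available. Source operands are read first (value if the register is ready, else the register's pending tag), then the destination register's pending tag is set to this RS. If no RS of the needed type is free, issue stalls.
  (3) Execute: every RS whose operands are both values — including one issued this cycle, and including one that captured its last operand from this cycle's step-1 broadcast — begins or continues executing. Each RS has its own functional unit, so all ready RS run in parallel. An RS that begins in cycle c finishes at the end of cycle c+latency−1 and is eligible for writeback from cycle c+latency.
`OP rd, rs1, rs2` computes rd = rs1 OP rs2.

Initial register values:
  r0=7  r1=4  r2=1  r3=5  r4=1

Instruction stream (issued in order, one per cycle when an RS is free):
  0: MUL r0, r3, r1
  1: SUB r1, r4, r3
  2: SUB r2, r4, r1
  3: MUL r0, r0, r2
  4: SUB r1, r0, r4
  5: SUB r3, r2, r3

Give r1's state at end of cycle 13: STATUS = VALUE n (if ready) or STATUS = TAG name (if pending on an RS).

c1: issue MUL r0<-Mul1 | r0:Mul1,r1:4,r2:1,r3:5,r4:1
c2: issue SUB r1<-Add1 | r0:Mul1,r1:Add1,r2:1,r3:5,r4:1
c3: issue SUB r2<-Add2 | r0:Mul1,r1:Add1,r2:Add2,r3:5,r4:1
c4: issue MUL r0<-Mul2 | r0:Mul2,r1:Add1,r2:Add2,r3:5,r4:1
c5: CDB Add1=-4; issue SUB r1<-Add1 | r0:Mul2,r1:Add1,r2:Add2,r3:5,r4:1
c6: CDB Mul1=20; stall | r0:Mul2,r1:Add1,r2:Add2,r3:5,r4:1
c7: stall | r0:Mul2,r1:Add1,r2:Add2,r3:5,r4:1
c8: CDB Add2=5; issue SUB r3<-Add2 | r0:Mul2,r1:Add1,r2:5,r3:Add2,r4:1
c9: - | r0:Mul2,r1:Add1,r2:5,r3:Add2,r4:1
c10: - | r0:Mul2,r1:Add1,r2:5,r3:Add2,r4:1
c11: CDB Add2=0 | r0:Mul2,r1:Add1,r2:5,r3:0,r4:1
c12: CDB Mul2=100 | r0:100,r1:Add1,r2:5,r3:0,r4:1
c13: - | r0:100,r1:Add1,r2:5,r3:0,r4:1

STATUS = TAG Add1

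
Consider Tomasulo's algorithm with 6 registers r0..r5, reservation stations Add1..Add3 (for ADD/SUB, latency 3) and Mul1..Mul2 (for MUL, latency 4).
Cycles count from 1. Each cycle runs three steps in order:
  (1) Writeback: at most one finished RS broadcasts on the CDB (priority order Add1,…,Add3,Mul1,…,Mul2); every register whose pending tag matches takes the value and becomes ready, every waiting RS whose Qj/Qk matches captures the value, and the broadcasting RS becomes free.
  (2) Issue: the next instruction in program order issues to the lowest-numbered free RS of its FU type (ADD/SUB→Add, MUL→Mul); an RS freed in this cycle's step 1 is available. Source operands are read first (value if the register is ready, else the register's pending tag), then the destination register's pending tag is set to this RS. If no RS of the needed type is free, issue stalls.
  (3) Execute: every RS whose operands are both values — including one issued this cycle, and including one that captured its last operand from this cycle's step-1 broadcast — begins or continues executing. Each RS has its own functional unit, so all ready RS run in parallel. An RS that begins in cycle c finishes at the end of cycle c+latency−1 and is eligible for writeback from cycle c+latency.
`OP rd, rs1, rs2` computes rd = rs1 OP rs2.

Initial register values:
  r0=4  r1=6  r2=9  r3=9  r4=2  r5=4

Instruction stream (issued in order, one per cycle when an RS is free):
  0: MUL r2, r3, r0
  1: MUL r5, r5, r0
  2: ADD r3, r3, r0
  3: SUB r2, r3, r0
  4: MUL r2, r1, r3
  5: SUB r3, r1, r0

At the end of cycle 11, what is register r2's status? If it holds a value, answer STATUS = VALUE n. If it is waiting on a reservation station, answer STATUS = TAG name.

STATUS = VALUE 78

  c1: issue MUL r2<-Mul1  regs: r0:4,r1:6,r2:Mul1,r3:9,r4:2,r5:4
  c2: issue MUL r5<-Mul2  regs: r0:4,r1:6,r2:Mul1,r3:9,r4:2,r5:Mul2
  c3: issue ADD r3<-Add1  regs: r0:4,r1:6,r2:Mul1,r3:Add1,r4:2,r5:Mul2
  c4: issue SUB r2<-Add2  regs: r0:4,r1:6,r2:Add2,r3:Add1,r4:2,r5:Mul2
  c5: CDB Mul1=36; issue MUL r2<-Mul1  regs: r0:4,r1:6,r2:Mul1,r3:Add1,r4:2,r5:Mul2
  c6: CDB Add1=13; issue SUB r3<-Add1  regs: r0:4,r1:6,r2:Mul1,r3:Add1,r4:2,r5:Mul2
  c7: CDB Mul2=16  regs: r0:4,r1:6,r2:Mul1,r3:Add1,r4:2,r5:16
  c8: -  regs: r0:4,r1:6,r2:Mul1,r3:Add1,r4:2,r5:16
  c9: CDB Add1=2  regs: r0:4,r1:6,r2:Mul1,r3:2,r4:2,r5:16
  c10: CDB Add2=9  regs: r0:4,r1:6,r2:Mul1,r3:2,r4:2,r5:16
  c11: CDB Mul1=78  regs: r0:4,r1:6,r2:78,r3:2,r4:2,r5:16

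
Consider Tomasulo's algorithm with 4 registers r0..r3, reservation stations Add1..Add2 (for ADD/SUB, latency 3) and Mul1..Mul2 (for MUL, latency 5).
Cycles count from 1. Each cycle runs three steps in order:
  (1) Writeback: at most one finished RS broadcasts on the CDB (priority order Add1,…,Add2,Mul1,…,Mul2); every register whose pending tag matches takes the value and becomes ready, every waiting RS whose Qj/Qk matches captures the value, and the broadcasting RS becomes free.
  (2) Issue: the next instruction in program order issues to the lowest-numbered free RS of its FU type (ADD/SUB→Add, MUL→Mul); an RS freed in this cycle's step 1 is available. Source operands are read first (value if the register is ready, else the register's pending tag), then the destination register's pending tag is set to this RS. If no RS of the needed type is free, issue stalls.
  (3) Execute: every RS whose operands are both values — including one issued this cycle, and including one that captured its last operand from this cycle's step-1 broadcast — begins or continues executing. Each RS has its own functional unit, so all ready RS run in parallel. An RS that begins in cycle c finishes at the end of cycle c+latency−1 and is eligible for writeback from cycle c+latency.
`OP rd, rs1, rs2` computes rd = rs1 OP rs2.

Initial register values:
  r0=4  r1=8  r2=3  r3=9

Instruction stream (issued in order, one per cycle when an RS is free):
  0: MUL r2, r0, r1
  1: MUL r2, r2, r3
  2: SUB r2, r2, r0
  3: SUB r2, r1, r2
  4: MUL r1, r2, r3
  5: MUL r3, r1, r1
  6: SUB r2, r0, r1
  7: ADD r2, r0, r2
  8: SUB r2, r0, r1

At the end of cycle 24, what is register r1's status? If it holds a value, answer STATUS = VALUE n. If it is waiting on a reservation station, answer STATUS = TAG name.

c1: issue MUL r2<-Mul1 | r0:4,r1:8,r2:Mul1,r3:9
c2: issue MUL r2<-Mul2 | r0:4,r1:8,r2:Mul2,r3:9
c3: issue SUB r2<-Add1 | r0:4,r1:8,r2:Add1,r3:9
c4: issue SUB r2<-Add2 | r0:4,r1:8,r2:Add2,r3:9
c5: stall | r0:4,r1:8,r2:Add2,r3:9
c6: CDB Mul1=32; issue MUL r1<-Mul1 | r0:4,r1:Mul1,r2:Add2,r3:9
c7: stall | r0:4,r1:Mul1,r2:Add2,r3:9
c8: stall | r0:4,r1:Mul1,r2:Add2,r3:9
c9: stall | r0:4,r1:Mul1,r2:Add2,r3:9
c10: stall | r0:4,r1:Mul1,r2:Add2,r3:9
c11: CDB Mul2=288; issue MUL r3<-Mul2 | r0:4,r1:Mul1,r2:Add2,r3:Mul2
c12: stall | r0:4,r1:Mul1,r2:Add2,r3:Mul2
c13: stall | r0:4,r1:Mul1,r2:Add2,r3:Mul2
c14: CDB Add1=284; issue SUB r2<-Add1 | r0:4,r1:Mul1,r2:Add1,r3:Mul2
c15: stall | r0:4,r1:Mul1,r2:Add1,r3:Mul2
c16: stall | r0:4,r1:Mul1,r2:Add1,r3:Mul2
c17: CDB Add2=-276; issue ADD r2<-Add2 | r0:4,r1:Mul1,r2:Add2,r3:Mul2
c18: stall | r0:4,r1:Mul1,r2:Add2,r3:Mul2
c19: stall | r0:4,r1:Mul1,r2:Add2,r3:Mul2
c20: stall | r0:4,r1:Mul1,r2:Add2,r3:Mul2
c21: stall | r0:4,r1:Mul1,r2:Add2,r3:Mul2
c22: CDB Mul1=-2484; stall | r0:4,r1:-2484,r2:Add2,r3:Mul2
c23: stall | r0:4,r1:-2484,r2:Add2,r3:Mul2
c24: stall | r0:4,r1:-2484,r2:Add2,r3:Mul2

STATUS = VALUE -2484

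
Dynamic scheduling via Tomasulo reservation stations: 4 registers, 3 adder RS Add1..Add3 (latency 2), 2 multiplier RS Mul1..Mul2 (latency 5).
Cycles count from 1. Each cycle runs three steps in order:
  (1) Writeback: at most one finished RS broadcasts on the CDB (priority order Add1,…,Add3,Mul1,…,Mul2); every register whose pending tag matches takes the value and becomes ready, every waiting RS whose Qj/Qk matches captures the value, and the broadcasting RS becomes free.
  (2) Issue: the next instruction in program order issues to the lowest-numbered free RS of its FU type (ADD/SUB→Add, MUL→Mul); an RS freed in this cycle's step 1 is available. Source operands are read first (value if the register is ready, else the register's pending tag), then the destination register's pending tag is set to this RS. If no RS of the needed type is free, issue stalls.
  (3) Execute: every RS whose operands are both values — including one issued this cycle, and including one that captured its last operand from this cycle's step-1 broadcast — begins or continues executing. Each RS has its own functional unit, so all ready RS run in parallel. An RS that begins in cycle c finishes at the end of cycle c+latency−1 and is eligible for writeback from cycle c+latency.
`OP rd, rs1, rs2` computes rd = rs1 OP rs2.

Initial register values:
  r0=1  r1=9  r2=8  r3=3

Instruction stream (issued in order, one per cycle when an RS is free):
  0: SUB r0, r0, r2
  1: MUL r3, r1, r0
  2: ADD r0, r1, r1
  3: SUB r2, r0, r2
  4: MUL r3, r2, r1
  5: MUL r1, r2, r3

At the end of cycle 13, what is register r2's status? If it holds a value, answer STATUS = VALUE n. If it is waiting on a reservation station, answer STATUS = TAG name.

STATUS = VALUE 10

  c1: issue SUB r0<-Add1  regs: r0:Add1,r1:9,r2:8,r3:3
  c2: issue MUL r3<-Mul1  regs: r0:Add1,r1:9,r2:8,r3:Mul1
  c3: CDB Add1=-7; issue ADD r0<-Add1  regs: r0:Add1,r1:9,r2:8,r3:Mul1
  c4: issue SUB r2<-Add2  regs: r0:Add1,r1:9,r2:Add2,r3:Mul1
  c5: CDB Add1=18; issue MUL r3<-Mul2  regs: r0:18,r1:9,r2:Add2,r3:Mul2
  c6: stall  regs: r0:18,r1:9,r2:Add2,r3:Mul2
  c7: CDB Add2=10; stall  regs: r0:18,r1:9,r2:10,r3:Mul2
  c8: CDB Mul1=-63; issue MUL r1<-Mul1  regs: r0:18,r1:Mul1,r2:10,r3:Mul2
  c9: -  regs: r0:18,r1:Mul1,r2:10,r3:Mul2
  c10: -  regs: r0:18,r1:Mul1,r2:10,r3:Mul2
  c11: -  regs: r0:18,r1:Mul1,r2:10,r3:Mul2
  c12: CDB Mul2=90  regs: r0:18,r1:Mul1,r2:10,r3:90
  c13: -  regs: r0:18,r1:Mul1,r2:10,r3:90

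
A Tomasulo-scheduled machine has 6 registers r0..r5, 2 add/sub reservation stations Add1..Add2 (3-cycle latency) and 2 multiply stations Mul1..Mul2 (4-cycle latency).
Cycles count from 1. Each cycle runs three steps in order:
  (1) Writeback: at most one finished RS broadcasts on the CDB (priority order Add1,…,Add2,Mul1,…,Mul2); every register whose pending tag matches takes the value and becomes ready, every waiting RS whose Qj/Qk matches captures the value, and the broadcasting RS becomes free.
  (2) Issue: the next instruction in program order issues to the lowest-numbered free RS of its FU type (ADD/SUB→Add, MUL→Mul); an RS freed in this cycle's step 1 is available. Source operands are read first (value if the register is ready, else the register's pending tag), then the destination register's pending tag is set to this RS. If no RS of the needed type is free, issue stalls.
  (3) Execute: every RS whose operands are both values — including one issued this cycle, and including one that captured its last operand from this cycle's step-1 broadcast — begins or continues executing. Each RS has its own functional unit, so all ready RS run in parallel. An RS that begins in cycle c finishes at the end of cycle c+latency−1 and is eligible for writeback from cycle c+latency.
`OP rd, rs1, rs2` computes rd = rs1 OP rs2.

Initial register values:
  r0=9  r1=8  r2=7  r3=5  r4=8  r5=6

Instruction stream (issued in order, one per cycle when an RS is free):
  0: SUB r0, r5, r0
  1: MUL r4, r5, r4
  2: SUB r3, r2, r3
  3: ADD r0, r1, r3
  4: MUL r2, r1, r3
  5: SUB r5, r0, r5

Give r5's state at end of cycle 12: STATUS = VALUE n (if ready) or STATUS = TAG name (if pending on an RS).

  c1: issue SUB r0<-Add1  regs: r0:Add1,r1:8,r2:7,r3:5,r4:8,r5:6
  c2: issue MUL r4<-Mul1  regs: r0:Add1,r1:8,r2:7,r3:5,r4:Mul1,r5:6
  c3: issue SUB r3<-Add2  regs: r0:Add1,r1:8,r2:7,r3:Add2,r4:Mul1,r5:6
  c4: CDB Add1=-3; issue ADD r0<-Add1  regs: r0:Add1,r1:8,r2:7,r3:Add2,r4:Mul1,r5:6
  c5: issue MUL r2<-Mul2  regs: r0:Add1,r1:8,r2:Mul2,r3:Add2,r4:Mul1,r5:6
  c6: CDB Add2=2; issue SUB r5<-Add2  regs: r0:Add1,r1:8,r2:Mul2,r3:2,r4:Mul1,r5:Add2
  c7: CDB Mul1=48  regs: r0:Add1,r1:8,r2:Mul2,r3:2,r4:48,r5:Add2
  c8: -  regs: r0:Add1,r1:8,r2:Mul2,r3:2,r4:48,r5:Add2
  c9: CDB Add1=10  regs: r0:10,r1:8,r2:Mul2,r3:2,r4:48,r5:Add2
  c10: CDB Mul2=16  regs: r0:10,r1:8,r2:16,r3:2,r4:48,r5:Add2
  c11: -  regs: r0:10,r1:8,r2:16,r3:2,r4:48,r5:Add2
  c12: CDB Add2=4  regs: r0:10,r1:8,r2:16,r3:2,r4:48,r5:4

STATUS = VALUE 4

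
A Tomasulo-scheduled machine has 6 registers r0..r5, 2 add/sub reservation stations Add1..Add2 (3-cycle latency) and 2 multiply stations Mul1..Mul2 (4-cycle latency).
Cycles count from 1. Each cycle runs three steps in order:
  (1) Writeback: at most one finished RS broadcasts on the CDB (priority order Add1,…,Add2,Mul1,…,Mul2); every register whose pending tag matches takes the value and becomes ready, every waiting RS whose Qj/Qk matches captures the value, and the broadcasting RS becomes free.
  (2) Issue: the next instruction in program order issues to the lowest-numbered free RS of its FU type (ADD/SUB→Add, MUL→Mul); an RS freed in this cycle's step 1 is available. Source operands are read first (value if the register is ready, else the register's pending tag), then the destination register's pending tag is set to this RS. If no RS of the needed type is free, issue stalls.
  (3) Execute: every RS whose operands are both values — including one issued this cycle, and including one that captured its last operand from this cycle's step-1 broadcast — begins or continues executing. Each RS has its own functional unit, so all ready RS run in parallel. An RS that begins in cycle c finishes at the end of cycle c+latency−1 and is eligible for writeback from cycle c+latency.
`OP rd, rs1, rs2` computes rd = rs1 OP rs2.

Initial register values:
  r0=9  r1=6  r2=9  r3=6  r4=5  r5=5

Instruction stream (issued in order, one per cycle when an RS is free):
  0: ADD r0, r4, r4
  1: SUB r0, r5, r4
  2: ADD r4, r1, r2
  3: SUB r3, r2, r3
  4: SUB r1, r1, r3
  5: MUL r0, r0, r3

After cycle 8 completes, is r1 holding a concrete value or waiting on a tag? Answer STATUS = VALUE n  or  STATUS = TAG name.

  c1: issue ADD r0<-Add1  regs: r0:Add1,r1:6,r2:9,r3:6,r4:5,r5:5
  c2: issue SUB r0<-Add2  regs: r0:Add2,r1:6,r2:9,r3:6,r4:5,r5:5
  c3: stall  regs: r0:Add2,r1:6,r2:9,r3:6,r4:5,r5:5
  c4: CDB Add1=10; issue ADD r4<-Add1  regs: r0:Add2,r1:6,r2:9,r3:6,r4:Add1,r5:5
  c5: CDB Add2=0; issue SUB r3<-Add2  regs: r0:0,r1:6,r2:9,r3:Add2,r4:Add1,r5:5
  c6: stall  regs: r0:0,r1:6,r2:9,r3:Add2,r4:Add1,r5:5
  c7: CDB Add1=15; issue SUB r1<-Add1  regs: r0:0,r1:Add1,r2:9,r3:Add2,r4:15,r5:5
  c8: CDB Add2=3; issue MUL r0<-Mul1  regs: r0:Mul1,r1:Add1,r2:9,r3:3,r4:15,r5:5

STATUS = TAG Add1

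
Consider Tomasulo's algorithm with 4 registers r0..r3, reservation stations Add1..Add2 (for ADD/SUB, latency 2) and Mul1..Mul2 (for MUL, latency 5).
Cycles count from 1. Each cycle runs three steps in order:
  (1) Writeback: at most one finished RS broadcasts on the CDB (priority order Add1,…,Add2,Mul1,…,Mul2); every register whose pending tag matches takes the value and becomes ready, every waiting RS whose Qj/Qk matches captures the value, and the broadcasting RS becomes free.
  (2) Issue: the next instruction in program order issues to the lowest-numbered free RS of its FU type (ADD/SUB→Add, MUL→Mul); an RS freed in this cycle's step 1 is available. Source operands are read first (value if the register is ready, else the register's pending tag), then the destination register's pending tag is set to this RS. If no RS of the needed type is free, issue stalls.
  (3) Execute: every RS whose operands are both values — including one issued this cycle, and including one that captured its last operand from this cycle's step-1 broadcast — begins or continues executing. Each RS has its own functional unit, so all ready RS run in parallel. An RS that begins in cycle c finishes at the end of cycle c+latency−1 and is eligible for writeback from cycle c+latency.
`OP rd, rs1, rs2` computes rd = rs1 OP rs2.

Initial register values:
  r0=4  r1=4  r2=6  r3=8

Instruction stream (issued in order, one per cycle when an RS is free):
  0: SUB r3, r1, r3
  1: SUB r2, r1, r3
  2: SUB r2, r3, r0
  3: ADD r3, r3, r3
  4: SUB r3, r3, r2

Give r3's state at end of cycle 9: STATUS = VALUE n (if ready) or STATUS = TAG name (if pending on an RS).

STATUS = VALUE 0

cycle 1: issue SUB r3<-Add1 // r0:4,r1:4,r2:6,r3:Add1
cycle 2: issue SUB r2<-Add2 // r0:4,r1:4,r2:Add2,r3:Add1
cycle 3: CDB Add1=-4; issue SUB r2<-Add1 // r0:4,r1:4,r2:Add1,r3:-4
cycle 4: stall // r0:4,r1:4,r2:Add1,r3:-4
cycle 5: CDB Add1=-8; issue ADD r3<-Add1 // r0:4,r1:4,r2:-8,r3:Add1
cycle 6: CDB Add2=8; issue SUB r3<-Add2 // r0:4,r1:4,r2:-8,r3:Add2
cycle 7: CDB Add1=-8 // r0:4,r1:4,r2:-8,r3:Add2
cycle 8: - // r0:4,r1:4,r2:-8,r3:Add2
cycle 9: CDB Add2=0 // r0:4,r1:4,r2:-8,r3:0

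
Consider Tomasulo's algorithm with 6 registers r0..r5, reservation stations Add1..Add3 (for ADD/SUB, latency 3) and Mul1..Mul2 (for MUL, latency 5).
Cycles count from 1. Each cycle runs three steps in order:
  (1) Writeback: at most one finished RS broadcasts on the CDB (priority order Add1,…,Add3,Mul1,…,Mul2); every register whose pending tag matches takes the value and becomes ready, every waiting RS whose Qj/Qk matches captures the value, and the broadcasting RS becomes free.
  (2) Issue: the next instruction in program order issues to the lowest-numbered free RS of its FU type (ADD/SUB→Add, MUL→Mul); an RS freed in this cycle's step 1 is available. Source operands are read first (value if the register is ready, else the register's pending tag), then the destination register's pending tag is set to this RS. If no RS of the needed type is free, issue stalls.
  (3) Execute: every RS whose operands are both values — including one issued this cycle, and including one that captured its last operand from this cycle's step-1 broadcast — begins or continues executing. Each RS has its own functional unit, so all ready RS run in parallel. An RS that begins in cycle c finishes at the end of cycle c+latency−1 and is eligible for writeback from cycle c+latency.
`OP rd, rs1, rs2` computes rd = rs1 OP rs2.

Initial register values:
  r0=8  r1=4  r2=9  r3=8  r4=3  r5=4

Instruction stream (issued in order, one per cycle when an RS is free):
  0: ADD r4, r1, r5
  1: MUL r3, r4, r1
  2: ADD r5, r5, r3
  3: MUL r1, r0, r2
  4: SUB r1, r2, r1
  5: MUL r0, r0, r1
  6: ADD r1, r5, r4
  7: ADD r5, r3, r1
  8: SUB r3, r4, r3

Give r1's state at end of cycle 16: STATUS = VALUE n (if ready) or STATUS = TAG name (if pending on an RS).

c1: issue ADD r4<-Add1 | r0:8,r1:4,r2:9,r3:8,r4:Add1,r5:4
c2: issue MUL r3<-Mul1 | r0:8,r1:4,r2:9,r3:Mul1,r4:Add1,r5:4
c3: issue ADD r5<-Add2 | r0:8,r1:4,r2:9,r3:Mul1,r4:Add1,r5:Add2
c4: CDB Add1=8; issue MUL r1<-Mul2 | r0:8,r1:Mul2,r2:9,r3:Mul1,r4:8,r5:Add2
c5: issue SUB r1<-Add1 | r0:8,r1:Add1,r2:9,r3:Mul1,r4:8,r5:Add2
c6: stall | r0:8,r1:Add1,r2:9,r3:Mul1,r4:8,r5:Add2
c7: stall | r0:8,r1:Add1,r2:9,r3:Mul1,r4:8,r5:Add2
c8: stall | r0:8,r1:Add1,r2:9,r3:Mul1,r4:8,r5:Add2
c9: CDB Mul1=32; issue MUL r0<-Mul1 | r0:Mul1,r1:Add1,r2:9,r3:32,r4:8,r5:Add2
c10: CDB Mul2=72; issue ADD r1<-Add3 | r0:Mul1,r1:Add3,r2:9,r3:32,r4:8,r5:Add2
c11: stall | r0:Mul1,r1:Add3,r2:9,r3:32,r4:8,r5:Add2
c12: CDB Add2=36; issue ADD r5<-Add2 | r0:Mul1,r1:Add3,r2:9,r3:32,r4:8,r5:Add2
c13: CDB Add1=-63; issue SUB r3<-Add1 | r0:Mul1,r1:Add3,r2:9,r3:Add1,r4:8,r5:Add2
c14: - | r0:Mul1,r1:Add3,r2:9,r3:Add1,r4:8,r5:Add2
c15: CDB Add3=44 | r0:Mul1,r1:44,r2:9,r3:Add1,r4:8,r5:Add2
c16: CDB Add1=-24 | r0:Mul1,r1:44,r2:9,r3:-24,r4:8,r5:Add2

STATUS = VALUE 44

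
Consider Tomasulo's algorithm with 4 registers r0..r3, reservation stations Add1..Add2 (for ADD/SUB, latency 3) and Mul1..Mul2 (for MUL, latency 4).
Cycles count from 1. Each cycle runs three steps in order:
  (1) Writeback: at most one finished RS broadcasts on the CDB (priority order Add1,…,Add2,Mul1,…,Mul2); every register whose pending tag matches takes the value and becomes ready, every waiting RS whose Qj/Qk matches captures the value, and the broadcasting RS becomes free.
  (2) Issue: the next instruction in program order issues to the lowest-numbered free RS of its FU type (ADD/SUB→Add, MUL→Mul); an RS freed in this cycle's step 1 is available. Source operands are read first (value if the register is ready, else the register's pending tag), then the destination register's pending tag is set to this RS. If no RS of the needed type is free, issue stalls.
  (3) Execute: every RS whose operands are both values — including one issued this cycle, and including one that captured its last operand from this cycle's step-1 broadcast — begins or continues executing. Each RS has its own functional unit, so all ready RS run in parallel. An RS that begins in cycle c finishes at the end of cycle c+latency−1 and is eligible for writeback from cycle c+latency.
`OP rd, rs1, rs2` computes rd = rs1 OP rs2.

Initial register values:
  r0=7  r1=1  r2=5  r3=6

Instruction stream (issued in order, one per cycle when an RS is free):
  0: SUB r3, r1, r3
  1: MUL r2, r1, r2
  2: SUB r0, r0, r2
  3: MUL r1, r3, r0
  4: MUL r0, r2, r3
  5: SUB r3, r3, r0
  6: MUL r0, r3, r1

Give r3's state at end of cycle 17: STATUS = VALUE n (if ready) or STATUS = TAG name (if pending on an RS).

STATUS = VALUE 20

cycle 1: issue SUB r3<-Add1 // r0:7,r1:1,r2:5,r3:Add1
cycle 2: issue MUL r2<-Mul1 // r0:7,r1:1,r2:Mul1,r3:Add1
cycle 3: issue SUB r0<-Add2 // r0:Add2,r1:1,r2:Mul1,r3:Add1
cycle 4: CDB Add1=-5; issue MUL r1<-Mul2 // r0:Add2,r1:Mul2,r2:Mul1,r3:-5
cycle 5: stall // r0:Add2,r1:Mul2,r2:Mul1,r3:-5
cycle 6: CDB Mul1=5; issue MUL r0<-Mul1 // r0:Mul1,r1:Mul2,r2:5,r3:-5
cycle 7: issue SUB r3<-Add1 // r0:Mul1,r1:Mul2,r2:5,r3:Add1
cycle 8: stall // r0:Mul1,r1:Mul2,r2:5,r3:Add1
cycle 9: CDB Add2=2; stall // r0:Mul1,r1:Mul2,r2:5,r3:Add1
cycle 10: CDB Mul1=-25; issue MUL r0<-Mul1 // r0:Mul1,r1:Mul2,r2:5,r3:Add1
cycle 11: - // r0:Mul1,r1:Mul2,r2:5,r3:Add1
cycle 12: - // r0:Mul1,r1:Mul2,r2:5,r3:Add1
cycle 13: CDB Add1=20 // r0:Mul1,r1:Mul2,r2:5,r3:20
cycle 14: CDB Mul2=-10 // r0:Mul1,r1:-10,r2:5,r3:20
cycle 15: - // r0:Mul1,r1:-10,r2:5,r3:20
cycle 16: - // r0:Mul1,r1:-10,r2:5,r3:20
cycle 17: - // r0:Mul1,r1:-10,r2:5,r3:20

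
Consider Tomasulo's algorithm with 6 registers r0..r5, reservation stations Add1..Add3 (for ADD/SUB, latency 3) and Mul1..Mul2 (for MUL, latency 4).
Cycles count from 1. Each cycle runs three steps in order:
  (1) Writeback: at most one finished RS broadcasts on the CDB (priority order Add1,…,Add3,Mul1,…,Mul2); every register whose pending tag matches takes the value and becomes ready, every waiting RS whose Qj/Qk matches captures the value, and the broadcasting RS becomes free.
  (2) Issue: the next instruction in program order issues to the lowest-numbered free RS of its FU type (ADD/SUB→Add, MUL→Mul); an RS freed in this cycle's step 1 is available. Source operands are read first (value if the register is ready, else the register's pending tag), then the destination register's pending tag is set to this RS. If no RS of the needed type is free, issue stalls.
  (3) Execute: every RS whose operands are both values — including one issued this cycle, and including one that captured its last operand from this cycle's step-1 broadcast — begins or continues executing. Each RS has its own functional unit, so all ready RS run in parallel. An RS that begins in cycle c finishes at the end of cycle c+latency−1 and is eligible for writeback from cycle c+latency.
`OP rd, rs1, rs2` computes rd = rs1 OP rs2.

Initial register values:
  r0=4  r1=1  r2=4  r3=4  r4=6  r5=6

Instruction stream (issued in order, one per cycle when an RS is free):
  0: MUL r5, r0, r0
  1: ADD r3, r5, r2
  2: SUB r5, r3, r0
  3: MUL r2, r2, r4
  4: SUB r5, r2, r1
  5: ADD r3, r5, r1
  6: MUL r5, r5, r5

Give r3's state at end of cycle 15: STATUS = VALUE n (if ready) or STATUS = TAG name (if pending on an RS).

cycle 1: issue MUL r5<-Mul1 // r0:4,r1:1,r2:4,r3:4,r4:6,r5:Mul1
cycle 2: issue ADD r3<-Add1 // r0:4,r1:1,r2:4,r3:Add1,r4:6,r5:Mul1
cycle 3: issue SUB r5<-Add2 // r0:4,r1:1,r2:4,r3:Add1,r4:6,r5:Add2
cycle 4: issue MUL r2<-Mul2 // r0:4,r1:1,r2:Mul2,r3:Add1,r4:6,r5:Add2
cycle 5: CDB Mul1=16; issue SUB r5<-Add3 // r0:4,r1:1,r2:Mul2,r3:Add1,r4:6,r5:Add3
cycle 6: stall // r0:4,r1:1,r2:Mul2,r3:Add1,r4:6,r5:Add3
cycle 7: stall // r0:4,r1:1,r2:Mul2,r3:Add1,r4:6,r5:Add3
cycle 8: CDB Add1=20; issue ADD r3<-Add1 // r0:4,r1:1,r2:Mul2,r3:Add1,r4:6,r5:Add3
cycle 9: CDB Mul2=24; issue MUL r5<-Mul1 // r0:4,r1:1,r2:24,r3:Add1,r4:6,r5:Mul1
cycle 10: - // r0:4,r1:1,r2:24,r3:Add1,r4:6,r5:Mul1
cycle 11: CDB Add2=16 // r0:4,r1:1,r2:24,r3:Add1,r4:6,r5:Mul1
cycle 12: CDB Add3=23 // r0:4,r1:1,r2:24,r3:Add1,r4:6,r5:Mul1
cycle 13: - // r0:4,r1:1,r2:24,r3:Add1,r4:6,r5:Mul1
cycle 14: - // r0:4,r1:1,r2:24,r3:Add1,r4:6,r5:Mul1
cycle 15: CDB Add1=24 // r0:4,r1:1,r2:24,r3:24,r4:6,r5:Mul1

STATUS = VALUE 24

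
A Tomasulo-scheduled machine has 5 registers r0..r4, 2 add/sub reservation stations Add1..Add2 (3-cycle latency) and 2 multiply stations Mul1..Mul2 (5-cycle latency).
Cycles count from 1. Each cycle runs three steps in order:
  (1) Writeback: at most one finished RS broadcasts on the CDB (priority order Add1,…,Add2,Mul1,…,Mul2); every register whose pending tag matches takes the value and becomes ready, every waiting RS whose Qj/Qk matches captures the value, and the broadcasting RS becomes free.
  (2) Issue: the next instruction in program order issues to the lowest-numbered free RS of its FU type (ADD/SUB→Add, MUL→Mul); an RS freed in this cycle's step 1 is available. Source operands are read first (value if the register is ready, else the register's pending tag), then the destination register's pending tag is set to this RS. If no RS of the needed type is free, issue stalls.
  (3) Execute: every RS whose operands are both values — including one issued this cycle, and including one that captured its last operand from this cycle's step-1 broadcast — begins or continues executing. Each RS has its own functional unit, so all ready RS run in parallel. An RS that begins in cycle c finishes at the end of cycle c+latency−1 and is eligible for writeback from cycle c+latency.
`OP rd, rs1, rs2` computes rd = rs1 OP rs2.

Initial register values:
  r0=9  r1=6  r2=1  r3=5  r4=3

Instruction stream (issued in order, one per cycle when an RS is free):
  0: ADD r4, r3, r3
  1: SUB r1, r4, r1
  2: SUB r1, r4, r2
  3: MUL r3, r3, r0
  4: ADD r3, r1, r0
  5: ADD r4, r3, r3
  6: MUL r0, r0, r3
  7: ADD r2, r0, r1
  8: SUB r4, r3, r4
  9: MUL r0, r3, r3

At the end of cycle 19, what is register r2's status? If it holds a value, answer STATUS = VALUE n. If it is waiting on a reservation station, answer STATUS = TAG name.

c1: issue ADD r4<-Add1 | r0:9,r1:6,r2:1,r3:5,r4:Add1
c2: issue SUB r1<-Add2 | r0:9,r1:Add2,r2:1,r3:5,r4:Add1
c3: stall | r0:9,r1:Add2,r2:1,r3:5,r4:Add1
c4: CDB Add1=10; issue SUB r1<-Add1 | r0:9,r1:Add1,r2:1,r3:5,r4:10
c5: issue MUL r3<-Mul1 | r0:9,r1:Add1,r2:1,r3:Mul1,r4:10
c6: stall | r0:9,r1:Add1,r2:1,r3:Mul1,r4:10
c7: CDB Add1=9; issue ADD r3<-Add1 | r0:9,r1:9,r2:1,r3:Add1,r4:10
c8: CDB Add2=4; issue ADD r4<-Add2 | r0:9,r1:9,r2:1,r3:Add1,r4:Add2
c9: issue MUL r0<-Mul2 | r0:Mul2,r1:9,r2:1,r3:Add1,r4:Add2
c10: CDB Add1=18; issue ADD r2<-Add1 | r0:Mul2,r1:9,r2:Add1,r3:18,r4:Add2
c11: CDB Mul1=45; stall | r0:Mul2,r1:9,r2:Add1,r3:18,r4:Add2
c12: stall | r0:Mul2,r1:9,r2:Add1,r3:18,r4:Add2
c13: CDB Add2=36; issue SUB r4<-Add2 | r0:Mul2,r1:9,r2:Add1,r3:18,r4:Add2
c14: issue MUL r0<-Mul1 | r0:Mul1,r1:9,r2:Add1,r3:18,r4:Add2
c15: CDB Mul2=162 | r0:Mul1,r1:9,r2:Add1,r3:18,r4:Add2
c16: CDB Add2=-18 | r0:Mul1,r1:9,r2:Add1,r3:18,r4:-18
c17: - | r0:Mul1,r1:9,r2:Add1,r3:18,r4:-18
c18: CDB Add1=171 | r0:Mul1,r1:9,r2:171,r3:18,r4:-18
c19: CDB Mul1=324 | r0:324,r1:9,r2:171,r3:18,r4:-18

STATUS = VALUE 171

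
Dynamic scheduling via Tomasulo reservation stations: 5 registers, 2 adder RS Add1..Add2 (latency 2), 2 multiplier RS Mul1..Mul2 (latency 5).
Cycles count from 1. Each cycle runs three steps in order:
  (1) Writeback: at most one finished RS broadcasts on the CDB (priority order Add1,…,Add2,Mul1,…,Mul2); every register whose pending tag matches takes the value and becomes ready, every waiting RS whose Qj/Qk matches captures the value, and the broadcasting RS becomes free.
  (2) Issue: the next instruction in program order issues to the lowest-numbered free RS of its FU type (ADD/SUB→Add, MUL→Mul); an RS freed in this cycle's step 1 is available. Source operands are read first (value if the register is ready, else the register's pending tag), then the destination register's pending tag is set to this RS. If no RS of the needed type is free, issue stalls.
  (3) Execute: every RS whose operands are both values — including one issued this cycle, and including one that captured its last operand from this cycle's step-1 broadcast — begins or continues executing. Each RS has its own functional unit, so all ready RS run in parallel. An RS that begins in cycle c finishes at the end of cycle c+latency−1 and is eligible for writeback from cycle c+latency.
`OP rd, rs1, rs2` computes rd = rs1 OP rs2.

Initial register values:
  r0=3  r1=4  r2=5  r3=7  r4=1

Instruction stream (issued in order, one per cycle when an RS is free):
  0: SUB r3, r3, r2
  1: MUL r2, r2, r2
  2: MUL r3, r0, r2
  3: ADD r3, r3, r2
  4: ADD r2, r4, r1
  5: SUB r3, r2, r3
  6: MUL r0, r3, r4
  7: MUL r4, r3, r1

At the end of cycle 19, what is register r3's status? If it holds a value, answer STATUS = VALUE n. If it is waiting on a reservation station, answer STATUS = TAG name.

  c1: issue SUB r3<-Add1  regs: r0:3,r1:4,r2:5,r3:Add1,r4:1
  c2: issue MUL r2<-Mul1  regs: r0:3,r1:4,r2:Mul1,r3:Add1,r4:1
  c3: CDB Add1=2; issue MUL r3<-Mul2  regs: r0:3,r1:4,r2:Mul1,r3:Mul2,r4:1
  c4: issue ADD r3<-Add1  regs: r0:3,r1:4,r2:Mul1,r3:Add1,r4:1
  c5: issue ADD r2<-Add2  regs: r0:3,r1:4,r2:Add2,r3:Add1,r4:1
  c6: stall  regs: r0:3,r1:4,r2:Add2,r3:Add1,r4:1
  c7: CDB Add2=5; issue SUB r3<-Add2  regs: r0:3,r1:4,r2:5,r3:Add2,r4:1
  c8: CDB Mul1=25; issue MUL r0<-Mul1  regs: r0:Mul1,r1:4,r2:5,r3:Add2,r4:1
  c9: stall  regs: r0:Mul1,r1:4,r2:5,r3:Add2,r4:1
  c10: stall  regs: r0:Mul1,r1:4,r2:5,r3:Add2,r4:1
  c11: stall  regs: r0:Mul1,r1:4,r2:5,r3:Add2,r4:1
  c12: stall  regs: r0:Mul1,r1:4,r2:5,r3:Add2,r4:1
  c13: CDB Mul2=75; issue MUL r4<-Mul2  regs: r0:Mul1,r1:4,r2:5,r3:Add2,r4:Mul2
  c14: -  regs: r0:Mul1,r1:4,r2:5,r3:Add2,r4:Mul2
  c15: CDB Add1=100  regs: r0:Mul1,r1:4,r2:5,r3:Add2,r4:Mul2
  c16: -  regs: r0:Mul1,r1:4,r2:5,r3:Add2,r4:Mul2
  c17: CDB Add2=-95  regs: r0:Mul1,r1:4,r2:5,r3:-95,r4:Mul2
  c18: -  regs: r0:Mul1,r1:4,r2:5,r3:-95,r4:Mul2
  c19: -  regs: r0:Mul1,r1:4,r2:5,r3:-95,r4:Mul2

STATUS = VALUE -95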